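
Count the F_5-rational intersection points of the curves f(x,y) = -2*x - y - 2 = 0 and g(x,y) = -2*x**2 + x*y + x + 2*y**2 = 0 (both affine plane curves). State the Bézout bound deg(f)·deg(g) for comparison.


Common zeros: ∅; count = 0; Bézout bound = 2.

deg(f) = 1, deg(g) = 2, so Bézout bound = 2.
Scan x ∈ F_5. For each x, list the y ∈ F_5 with f(x, y) ≡ 0 and those with g(x, y) ≡ 0 (mod 5); the common zeros in that column are the intersection.
  x = 0: f ≡ 0 at y ∈ {3}; g ≡ 0 at y ∈ {0}; common: ∅.
  x = 1: f ≡ 0 at y ∈ {1}; g ≡ 0 at y ∈ {3, 4}; common: ∅.
  x = 2: f ≡ 0 at y ∈ {4}; g ≡ 0 at y ∈ ∅; common: ∅.
  x = 3: f ≡ 0 at y ∈ {2}; g ≡ 0 at y ∈ {0, 1}; common: ∅.
  x = 4: f ≡ 0 at y ∈ {0}; g ≡ 0 at y ∈ {4}; common: ∅.
Collecting: common zeros = ∅, so the count is 0.
Comparison with the Bézout bound: 0 ≤ 2 = deg(f)·deg(g), as expected for curves with no common component (the affine F_5-count falls short of the bound because intersections may lie at infinity, over extension fields, or carry multiplicity).


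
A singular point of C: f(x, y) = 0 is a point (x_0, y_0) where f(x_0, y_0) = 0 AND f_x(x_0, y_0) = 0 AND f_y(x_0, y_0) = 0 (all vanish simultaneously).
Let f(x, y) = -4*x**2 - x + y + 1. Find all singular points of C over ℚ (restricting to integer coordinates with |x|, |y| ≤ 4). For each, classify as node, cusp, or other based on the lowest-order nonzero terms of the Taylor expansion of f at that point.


No singular points in the scanned grid; C is smooth there.

Compute partial derivatives:
  f_x = -8*x - 1.
  f_y = 1.
f_y = 1 is a nonzero constant, so f_y never vanishes: no point (x, y) can satisfy f = f_x = f_y = 0. In particular no (x, y) ∈ {−4, ..., 4}² is singular; the curve is smooth.


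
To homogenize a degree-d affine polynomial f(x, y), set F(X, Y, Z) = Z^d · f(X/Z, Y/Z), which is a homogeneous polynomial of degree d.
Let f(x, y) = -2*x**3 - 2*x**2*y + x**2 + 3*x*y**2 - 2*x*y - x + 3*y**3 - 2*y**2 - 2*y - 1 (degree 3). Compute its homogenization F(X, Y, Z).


F(X, Y, Z) = -2*X**3 - 2*X**2*Y + X**2*Z + 3*X*Y**2 - 2*X*Y*Z - X*Z**2 + 3*Y**3 - 2*Y**2*Z - 2*Y*Z**2 - Z**3

deg(f) = 3.
Substitute x = X/Z, y = Y/Z into f, then multiply by Z^3.
  monomial -2·x^3·y^0 ↦ -2·X^3·Y^0·Z^0.
  monomial -2·x^2·y^1 ↦ -2·X^2·Y^1·Z^0.
  monomial 1·x^2·y^0 ↦ 1·X^2·Y^0·Z^1.
  monomial 3·x^1·y^2 ↦ 3·X^1·Y^2·Z^0.
  monomial -2·x^1·y^1 ↦ -2·X^1·Y^1·Z^1.
  monomial -1·x^1·y^0 ↦ -1·X^1·Y^0·Z^2.
  monomial 3·x^0·y^3 ↦ 3·X^0·Y^3·Z^0.
  monomial -2·x^0·y^2 ↦ -2·X^0·Y^2·Z^1.
  monomial -2·x^0·y^1 ↦ -2·X^0·Y^1·Z^2.
  monomial -1·x^0·y^0 ↦ -1·X^0·Y^0·Z^3.
Collecting: F(X, Y, Z) = -2*X**3 - 2*X**2*Y + X**2*Z + 3*X*Y**2 - 2*X*Y*Z - X*Z**2 + 3*Y**3 - 2*Y**2*Z - 2*Y*Z**2 - Z**3.


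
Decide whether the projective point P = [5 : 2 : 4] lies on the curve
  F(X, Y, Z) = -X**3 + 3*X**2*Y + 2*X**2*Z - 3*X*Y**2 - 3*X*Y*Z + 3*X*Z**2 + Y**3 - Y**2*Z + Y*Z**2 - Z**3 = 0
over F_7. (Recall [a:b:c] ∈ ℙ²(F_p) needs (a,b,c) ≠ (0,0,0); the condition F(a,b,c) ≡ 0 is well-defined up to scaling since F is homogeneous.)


F(5,2,4) ≡ 0 (mod 7); P is on the curve.

Evaluate F(5, 2, 4) term-by-term (mod 7).
  -X**3 ↦ -1·125·1·1 = -125
  3*X**2*Y ↦ 3·25·2·1 = 150
  2*X**2*Z ↦ 2·25·1·4 = 200
  -3*X*Y**2 ↦ -3·5·4·1 = -60
  -3*X*Y*Z ↦ -3·5·2·4 = -120
  3*X*Z**2 ↦ 3·5·1·16 = 240
  Y**3 ↦ 1·1·8·1 = 8
  -Y**2*Z ↦ -1·1·4·4 = -16
  Y*Z**2 ↦ 1·1·2·16 = 32
  -Z**3 ↦ -1·1·1·64 = -64
Sum: F(5, 2, 4) = (-125) + (150) + (200) + (-60) + (-120) + (240) + (8) + (-16) + (32) + (-64) = 245.
Reducing mod 7: 245 ≡ 0 (mod 7).
Since F(a, b, c) ≡ 0 (mod 7), P lies on the curve.


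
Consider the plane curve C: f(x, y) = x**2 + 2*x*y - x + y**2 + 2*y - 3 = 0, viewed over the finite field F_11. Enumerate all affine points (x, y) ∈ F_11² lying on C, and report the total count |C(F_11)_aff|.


Affine F_11-points: {(0, 1), (0, 8), (4, 2), (4, 10), (6, 4), (7, 8), (7, 9), (9, 4), (9, 9), (10, 1), (10, 10)}; count = 11.

For each of the 121 pairs (x, y) ∈ F_11², evaluate f(x, y) mod 11. Record the zeros.
  x = 0: [0↦8, 1↦0, 2↦5, 3↦1, 4↦10, 5↦10, 6↦1, 7↦5, 8↦0, 9↦8, 10↦7]  zeros at y ∈ {1, 8}
  x = 1: [0↦8, 1↦2, 2↦9, 3↦7, 4↦7, 5↦9, 6↦2, 7↦8, 8↦5, 9↦4, 10↦5]  zeros at y ∈ ∅
  x = 2: [0↦10, 1↦6, 2↦4, 3↦4, 4↦6, 5↦10, 6↦5, 7↦2, 8↦1, 9↦2, 10↦5]  zeros at y ∈ ∅
  x = 3: [0↦3, 1↦1, 2↦1, 3↦3, 4↦7, 5↦2, 6↦10, 7↦9, 8↦10, 9↦2, 10↦7]  zeros at y ∈ ∅
  x = 4: [0↦9, 1↦9, 2↦0, 3↦4, 4↦10, 5↦7, 6↦6, 7↦7, 8↦10, 9↦4, 10↦0]  zeros at y ∈ {2, 10}
  x = 5: [0↦6, 1↦8, 2↦1, 3↦7, 4↦4, 5↦3, 6↦4, 7↦7, 8↦1, 9↦8, 10↦6]  zeros at y ∈ ∅
  x = 6: [0↦5, 1↦9, 2↦4, 3↦1, 4↦0, 5↦1, 6↦4, 7↦9, 8↦5, 9↦3, 10↦3]  zeros at y ∈ {4}
  x = 7: [0↦6, 1↦1, 2↦9, 3↦8, 4↦9, 5↦1, 6↦6, 7↦2, 8↦0, 9↦0, 10↦2]  zeros at y ∈ {8, 9}
  x = 8: [0↦9, 1↦6, 2↦5, 3↦6, 4↦9, 5↦3, 6↦10, 7↦8, 8↦8, 9↦10, 10↦3]  zeros at y ∈ ∅
  x = 9: [0↦3, 1↦2, 2↦3, 3↦6, 4↦0, 5↦7, 6↦5, 7↦5, 8↦7, 9↦0, 10↦6]  zeros at y ∈ {4, 9}
  x = 10: [0↦10, 1↦0, 2↦3, 3↦8, 4↦4, 5↦2, 6↦2, 7↦4, 8↦8, 9↦3, 10↦0]  zeros at y ∈ {1, 10}
Collecting zeros: affine points = {(0, 1), (0, 8), (4, 2), (4, 10), (6, 4), (7, 8), (7, 9), (9, 4), (9, 9), (10, 1), (10, 10)}.
Total count |C(F_11)_aff| = 11.


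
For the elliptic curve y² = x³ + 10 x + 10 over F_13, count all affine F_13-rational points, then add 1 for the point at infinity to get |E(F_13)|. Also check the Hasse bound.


Affine points = {(0, 6), (0, 7), (2, 5), (2, 8), (4, 6), (4, 7), (5, 4), (5, 9), (6, 0), (8, 2), (8, 11), (9, 6), (9, 7), (12, 5), (12, 8)}; affine count = 15; |E(F_13)| = 16.

Discriminant check: Δ ∝ 4a³ + 27b² = 4·10³ + 27·10² = 4·1000 + 27·100 ≡ 5 (mod 13). Nonzero ⇒ E is nonsingular.
For each x ∈ F_13, compute rhs = x³ + 10·x + 10 mod 13, then count y ∈ F_13 with y² ≡ rhs.
  x = 0: rhs = 10, matching y values: 6, 7 (2 points).
  x = 1: rhs = 8, matching y values: none (0 points).
  x = 2: rhs = 12, matching y values: 5, 8 (2 points).
  x = 3: rhs = 2, matching y values: none (0 points).
  x = 4: rhs = 10, matching y values: 6, 7 (2 points).
  x = 5: rhs = 3, matching y values: 4, 9 (2 points).
  x = 6: rhs = 0, matching y values: 0 (1 points).
  x = 7: rhs = 7, matching y values: none (0 points).
  x = 8: rhs = 4, matching y values: 2, 11 (2 points).
  x = 9: rhs = 10, matching y values: 6, 7 (2 points).
  x = 10: rhs = 5, matching y values: none (0 points).
  x = 11: rhs = 8, matching y values: none (0 points).
  x = 12: rhs = 12, matching y values: 5, 8 (2 points).
Total affine count: 15.
Full point count |E(F_13)| = 15 + 1 = 16.
Hasse bound: |16 − (13+1)| = |2| = 2 ≤ 2√13 ≈ 7.2111 ✓.


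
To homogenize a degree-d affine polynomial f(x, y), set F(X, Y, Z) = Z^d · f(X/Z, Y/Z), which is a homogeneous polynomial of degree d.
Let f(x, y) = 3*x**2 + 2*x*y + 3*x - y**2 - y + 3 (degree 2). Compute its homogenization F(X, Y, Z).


F(X, Y, Z) = 3*X**2 + 2*X*Y + 3*X*Z - Y**2 - Y*Z + 3*Z**2

deg(f) = 2.
Substitute x = X/Z, y = Y/Z into f, then multiply by Z^2.
  monomial 3·x^2·y^0 ↦ 3·X^2·Y^0·Z^0.
  monomial 2·x^1·y^1 ↦ 2·X^1·Y^1·Z^0.
  monomial 3·x^1·y^0 ↦ 3·X^1·Y^0·Z^1.
  monomial -1·x^0·y^2 ↦ -1·X^0·Y^2·Z^0.
  monomial -1·x^0·y^1 ↦ -1·X^0·Y^1·Z^1.
  monomial 3·x^0·y^0 ↦ 3·X^0·Y^0·Z^2.
Collecting: F(X, Y, Z) = 3*X**2 + 2*X*Y + 3*X*Z - Y**2 - Y*Z + 3*Z**2.


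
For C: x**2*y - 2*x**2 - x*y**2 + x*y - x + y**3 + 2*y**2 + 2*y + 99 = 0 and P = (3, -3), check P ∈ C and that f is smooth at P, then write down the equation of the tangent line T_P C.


Tangent line at P: -43*x + 47*y + 270 = 0.

Step 1: f(3, -3) = 0, so P lies on C.
Step 2: partial derivatives
  f_x(x, y) = 2*x*y - 4*x - y**2 + y - 1, f_y(x, y) = x**2 - 2*x*y + x + 3*y**2 + 4*y + 2.
  f_x(P) = -43, f_y(P) = 47 (gradient nonzero, so P is smooth).
Step 3: tangent line at P: -43·(x − 3) + 47·(y − -3) = 0.
Expanding: -43*x + 47*y + 270 = 0.


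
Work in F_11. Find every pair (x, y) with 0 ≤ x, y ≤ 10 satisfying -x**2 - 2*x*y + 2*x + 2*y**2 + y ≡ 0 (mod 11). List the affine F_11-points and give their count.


Affine F_11-points: {(0, 0), (0, 5), (1, 8), (1, 9), (2, 0), (2, 7), (3, 3), (3, 5), (4, 3), (4, 6), (5, 1), (5, 9), (6, 1), (6, 10), (7, 4), (7, 8), (8, 6), (8, 7), (9, 4), (9, 10), (10, 2)}; count = 21.

For each of the 121 pairs (x, y) ∈ F_11², evaluate f(x, y) mod 11. Record the zeros.
  x = 0: [0↦0, 1↦3, 2↦10, 3↦10, 4↦3, 5↦0, 6↦1, 7↦6, 8↦4, 9↦6, 10↦1]  zeros at y ∈ {0, 5}
  x = 1: [0↦1, 1↦2, 2↦7, 3↦5, 4↦7, 5↦2, 6↦1, 7↦4, 8↦0, 9↦0, 10↦4]  zeros at y ∈ {8, 9}
  x = 2: [0↦0, 1↦10, 2↦2, 3↦9, 4↦9, 5↦2, 6↦10, 7↦0, 8↦5, 9↦3, 10↦5]  zeros at y ∈ {0, 7}
  x = 3: [0↦8, 1↦5, 2↦6, 3↦0, 4↦9, 5↦0, 6↦6, 7↦5, 8↦8, 9↦4, 10↦4]  zeros at y ∈ {3, 5}
  x = 4: [0↦3, 1↦9, 2↦8, 3↦0, 4↦7, 5↦7, 6↦0, 7↦8, 8↦9, 9↦3, 10↦1]  zeros at y ∈ {3, 6}
  x = 5: [0↦7, 1↦0, 2↦8, 3↦9, 4↦3, 5↦1, 6↦3, 7↦9, 8↦8, 9↦0, 10↦7]  zeros at y ∈ {1, 9}
  x = 6: [0↦9, 1↦0, 2↦6, 3↦5, 4↦8, 5↦4, 6↦4, 7↦8, 8↦5, 9↦6, 10↦0]  zeros at y ∈ {1, 10}
  x = 7: [0↦9, 1↦9, 2↦2, 3↦10, 4↦0, 5↦5, 6↦3, 7↦5, 8↦0, 9↦10, 10↦2]  zeros at y ∈ {4, 8}
  x = 8: [0↦7, 1↦5, 2↦7, 3↦2, 4↦1, 5↦4, 6↦0, 7↦0, 8↦4, 9↦1, 10↦2]  zeros at y ∈ {6, 7}
  x = 9: [0↦3, 1↦10, 2↦10, 3↦3, 4↦0, 5↦1, 6↦6, 7↦4, 8↦6, 9↦1, 10↦0]  zeros at y ∈ {4, 10}
  x = 10: [0↦8, 1↦2, 2↦0, 3↦2, 4↦8, 5↦7, 6↦10, 7↦6, 8↦6, 9↦10, 10↦7]  zeros at y ∈ {2}
Collecting zeros: affine points = {(0, 0), (0, 5), (1, 8), (1, 9), (2, 0), (2, 7), (3, 3), (3, 5), (4, 3), (4, 6), (5, 1), (5, 9), (6, 1), (6, 10), (7, 4), (7, 8), (8, 6), (8, 7), (9, 4), (9, 10), (10, 2)}.
Total count |C(F_11)_aff| = 21.


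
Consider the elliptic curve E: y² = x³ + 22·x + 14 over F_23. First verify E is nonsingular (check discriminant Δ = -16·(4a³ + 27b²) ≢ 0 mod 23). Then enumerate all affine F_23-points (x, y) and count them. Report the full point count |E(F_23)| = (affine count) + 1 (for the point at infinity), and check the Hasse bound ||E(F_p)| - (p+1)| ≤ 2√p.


Affine points = {(8, 9), (8, 14), (11, 0), (13, 6), (13, 17), (15, 4), (15, 19), (16, 0), (18, 3), (18, 20), (19, 0), (20, 6), (20, 17), (21, 10), (21, 13)}; affine count = 15; |E(F_23)| = 16.

Discriminant check: Δ ∝ 4a³ + 27b² = 4·22³ + 27·14² = 4·10648 + 27·196 ≡ 21 (mod 23). Nonzero ⇒ E is nonsingular.
For each x ∈ F_23, compute rhs = x³ + 22·x + 14 mod 23, then count y ∈ F_23 with y² ≡ rhs.
  x = 0: rhs = 14, matching y values: none (0 points).
  x = 1: rhs = 14, matching y values: none (0 points).
  x = 2: rhs = 20, matching y values: none (0 points).
  x = 3: rhs = 15, matching y values: none (0 points).
  x = 4: rhs = 5, matching y values: none (0 points).
  x = 5: rhs = 19, matching y values: none (0 points).
  x = 6: rhs = 17, matching y values: none (0 points).
  x = 7: rhs = 5, matching y values: none (0 points).
  x = 8: rhs = 12, matching y values: 9, 14 (2 points).
  x = 9: rhs = 21, matching y values: none (0 points).
  x = 10: rhs = 15, matching y values: none (0 points).
  x = 11: rhs = 0, matching y values: 0 (1 points).
  x = 12: rhs = 5, matching y values: none (0 points).
  x = 13: rhs = 13, matching y values: 6, 17 (2 points).
  x = 14: rhs = 7, matching y values: none (0 points).
  x = 15: rhs = 16, matching y values: 4, 19 (2 points).
  x = 16: rhs = 0, matching y values: 0 (1 points).
  x = 17: rhs = 11, matching y values: none (0 points).
  x = 18: rhs = 9, matching y values: 3, 20 (2 points).
  x = 19: rhs = 0, matching y values: 0 (1 points).
  x = 20: rhs = 13, matching y values: 6, 17 (2 points).
  x = 21: rhs = 8, matching y values: 10, 13 (2 points).
  x = 22: rhs = 14, matching y values: none (0 points).
Total affine count: 15.
Full point count |E(F_23)| = 15 + 1 = 16.
Hasse bound: |16 − (23+1)| = |-8| = 8 ≤ 2√23 ≈ 9.5917 ✓.


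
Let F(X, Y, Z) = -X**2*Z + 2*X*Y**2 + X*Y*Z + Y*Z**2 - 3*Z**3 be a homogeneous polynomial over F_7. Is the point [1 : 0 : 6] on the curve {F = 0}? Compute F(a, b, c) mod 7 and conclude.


F(1,0,6) ≡ 4 (mod 7); P is NOT on the curve.

Evaluate F(1, 0, 6) term-by-term (mod 7).
  -X**2*Z ↦ -1·1·1·6 = -6
  2*X*Y**2 ↦ 2·1·0·1 = 0
  X*Y*Z ↦ 1·1·0·6 = 0
  Y*Z**2 ↦ 1·1·0·36 = 0
  -3*Z**3 ↦ -3·1·1·216 = -648
Sum: F(1, 0, 6) = (-6) + (0) + (0) + (0) + (-648) = -654.
Reducing mod 7: -654 ≡ 4 (mod 7).
Since F(a, b, c) ≡ 4 ≠ 0 (mod 7), P does NOT lie on the curve.


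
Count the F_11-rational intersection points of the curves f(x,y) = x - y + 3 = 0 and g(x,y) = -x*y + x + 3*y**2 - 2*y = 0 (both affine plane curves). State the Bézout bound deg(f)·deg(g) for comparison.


Common zeros: ∅; count = 0; Bézout bound = 2.

deg(f) = 1, deg(g) = 2, so Bézout bound = 2.
Scan x ∈ F_11. For each x, list the y ∈ F_11 with f(x, y) ≡ 0 and those with g(x, y) ≡ 0 (mod 11); the common zeros in that column are the intersection.
  x = 0: f ≡ 0 at y ∈ {3}; g ≡ 0 at y ∈ {0, 8}; common: ∅.
  x = 1: f ≡ 0 at y ∈ {4}; g ≡ 0 at y ∈ ∅; common: ∅.
  x = 2: f ≡ 0 at y ∈ {5}; g ≡ 0 at y ∈ {7, 9}; common: ∅.
  x = 3: f ≡ 0 at y ∈ {6}; g ≡ 0 at y ∈ {10}; common: ∅.
  x = 4: f ≡ 0 at y ∈ {7}; g ≡ 0 at y ∈ ∅; common: ∅.
  x = 5: f ≡ 0 at y ∈ {8}; g ≡ 0 at y ∈ {3}; common: ∅.
  x = 6: f ≡ 0 at y ∈ {9}; g ≡ 0 at y ∈ {4, 6}; common: ∅.
  x = 7: f ≡ 0 at y ∈ {10}; g ≡ 0 at y ∈ ∅; common: ∅.
  x = 8: f ≡ 0 at y ∈ {0}; g ≡ 0 at y ∈ {2, 5}; common: ∅.
  x = 9: f ≡ 0 at y ∈ {1}; g ≡ 0 at y ∈ ∅; common: ∅.
  x = 10: f ≡ 0 at y ∈ {2}; g ≡ 0 at y ∈ ∅; common: ∅.
Collecting: common zeros = ∅, so the count is 0.
Comparison with the Bézout bound: 0 ≤ 2 = deg(f)·deg(g), as expected for curves with no common component (the affine F_11-count falls short of the bound because intersections may lie at infinity, over extension fields, or carry multiplicity).


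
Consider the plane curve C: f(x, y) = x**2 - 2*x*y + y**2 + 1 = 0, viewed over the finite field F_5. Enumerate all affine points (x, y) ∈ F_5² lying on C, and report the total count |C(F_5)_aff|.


Affine F_5-points: {(0, 2), (0, 3), (1, 3), (1, 4), (2, 0), (2, 4), (3, 0), (3, 1), (4, 1), (4, 2)}; count = 10.

For each of the 25 pairs (x, y) ∈ F_5², evaluate f(x, y) mod 5. Record the zeros.
  x = 0: [0↦1, 1↦2, 2↦0, 3↦0, 4↦2]  zeros at y ∈ {2, 3}
  x = 1: [0↦2, 1↦1, 2↦2, 3↦0, 4↦0]  zeros at y ∈ {3, 4}
  x = 2: [0↦0, 1↦2, 2↦1, 3↦2, 4↦0]  zeros at y ∈ {0, 4}
  x = 3: [0↦0, 1↦0, 2↦2, 3↦1, 4↦2]  zeros at y ∈ {0, 1}
  x = 4: [0↦2, 1↦0, 2↦0, 3↦2, 4↦1]  zeros at y ∈ {1, 2}
Collecting zeros: affine points = {(0, 2), (0, 3), (1, 3), (1, 4), (2, 0), (2, 4), (3, 0), (3, 1), (4, 1), (4, 2)}.
Total count |C(F_5)_aff| = 10.


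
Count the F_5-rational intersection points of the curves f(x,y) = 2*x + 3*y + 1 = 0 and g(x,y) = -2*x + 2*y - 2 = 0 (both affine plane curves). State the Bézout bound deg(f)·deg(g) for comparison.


Common zeros: ∅; count = 0; Bézout bound = 1.

deg(f) = 1, deg(g) = 1, so Bézout bound = 1.
Scan x ∈ F_5. For each x, list the y ∈ F_5 with f(x, y) ≡ 0 and those with g(x, y) ≡ 0 (mod 5); the common zeros in that column are the intersection.
  x = 0: f ≡ 0 at y ∈ {3}; g ≡ 0 at y ∈ {1}; common: ∅.
  x = 1: f ≡ 0 at y ∈ {4}; g ≡ 0 at y ∈ {2}; common: ∅.
  x = 2: f ≡ 0 at y ∈ {0}; g ≡ 0 at y ∈ {3}; common: ∅.
  x = 3: f ≡ 0 at y ∈ {1}; g ≡ 0 at y ∈ {4}; common: ∅.
  x = 4: f ≡ 0 at y ∈ {2}; g ≡ 0 at y ∈ {0}; common: ∅.
Collecting: common zeros = ∅, so the count is 0.
Comparison with the Bézout bound: 0 ≤ 1 = deg(f)·deg(g), as expected for curves with no common component (the affine F_5-count falls short of the bound because intersections may lie at infinity, over extension fields, or carry multiplicity).


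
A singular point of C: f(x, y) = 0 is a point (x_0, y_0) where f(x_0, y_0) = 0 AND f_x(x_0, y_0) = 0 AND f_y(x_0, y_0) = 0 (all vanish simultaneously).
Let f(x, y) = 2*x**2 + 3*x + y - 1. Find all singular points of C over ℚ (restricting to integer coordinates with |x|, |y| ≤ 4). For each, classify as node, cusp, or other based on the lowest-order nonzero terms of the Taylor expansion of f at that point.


No singular points in the scanned grid; C is smooth there.

Compute partial derivatives:
  f_x = 4*x + 3.
  f_y = 1.
f_y = 1 is a nonzero constant, so f_y never vanishes: no point (x, y) can satisfy f = f_x = f_y = 0. In particular no (x, y) ∈ {−4, ..., 4}² is singular; the curve is smooth.


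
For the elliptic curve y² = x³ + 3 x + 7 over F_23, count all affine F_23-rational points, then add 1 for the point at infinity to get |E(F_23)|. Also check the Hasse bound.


Affine points = {(5, 3), (5, 20), (7, 7), (7, 16), (9, 2), (9, 21), (10, 5), (10, 18), (12, 0), (13, 9), (13, 14), (15, 0), (17, 7), (17, 16), (19, 0), (21, 4), (21, 19), (22, 7), (22, 16)}; affine count = 19; |E(F_23)| = 20.

Discriminant check: Δ ∝ 4a³ + 27b² = 4·3³ + 27·7² = 4·27 + 27·49 ≡ 5 (mod 23). Nonzero ⇒ E is nonsingular.
For each x ∈ F_23, compute rhs = x³ + 3·x + 7 mod 23, then count y ∈ F_23 with y² ≡ rhs.
  x = 0: rhs = 7, matching y values: none (0 points).
  x = 1: rhs = 11, matching y values: none (0 points).
  x = 2: rhs = 21, matching y values: none (0 points).
  x = 3: rhs = 20, matching y values: none (0 points).
  x = 4: rhs = 14, matching y values: none (0 points).
  x = 5: rhs = 9, matching y values: 3, 20 (2 points).
  x = 6: rhs = 11, matching y values: none (0 points).
  x = 7: rhs = 3, matching y values: 7, 16 (2 points).
  x = 8: rhs = 14, matching y values: none (0 points).
  x = 9: rhs = 4, matching y values: 2, 21 (2 points).
  x = 10: rhs = 2, matching y values: 5, 18 (2 points).
  x = 11: rhs = 14, matching y values: none (0 points).
  x = 12: rhs = 0, matching y values: 0 (1 points).
  x = 13: rhs = 12, matching y values: 9, 14 (2 points).
  x = 14: rhs = 10, matching y values: none (0 points).
  x = 15: rhs = 0, matching y values: 0 (1 points).
  x = 16: rhs = 11, matching y values: none (0 points).
  x = 17: rhs = 3, matching y values: 7, 16 (2 points).
  x = 18: rhs = 5, matching y values: none (0 points).
  x = 19: rhs = 0, matching y values: 0 (1 points).
  x = 20: rhs = 17, matching y values: none (0 points).
  x = 21: rhs = 16, matching y values: 4, 19 (2 points).
  x = 22: rhs = 3, matching y values: 7, 16 (2 points).
Total affine count: 19.
Full point count |E(F_23)| = 19 + 1 = 20.
Hasse bound: |20 − (23+1)| = |-4| = 4 ≤ 2√23 ≈ 9.5917 ✓.


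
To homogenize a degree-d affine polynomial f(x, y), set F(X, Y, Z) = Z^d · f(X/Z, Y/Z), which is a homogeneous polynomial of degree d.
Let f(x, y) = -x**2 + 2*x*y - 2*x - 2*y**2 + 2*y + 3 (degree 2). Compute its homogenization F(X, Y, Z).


F(X, Y, Z) = -X**2 + 2*X*Y - 2*X*Z - 2*Y**2 + 2*Y*Z + 3*Z**2

deg(f) = 2.
Substitute x = X/Z, y = Y/Z into f, then multiply by Z^2.
  monomial -1·x^2·y^0 ↦ -1·X^2·Y^0·Z^0.
  monomial 2·x^1·y^1 ↦ 2·X^1·Y^1·Z^0.
  monomial -2·x^1·y^0 ↦ -2·X^1·Y^0·Z^1.
  monomial -2·x^0·y^2 ↦ -2·X^0·Y^2·Z^0.
  monomial 2·x^0·y^1 ↦ 2·X^0·Y^1·Z^1.
  monomial 3·x^0·y^0 ↦ 3·X^0·Y^0·Z^2.
Collecting: F(X, Y, Z) = -X**2 + 2*X*Y - 2*X*Z - 2*Y**2 + 2*Y*Z + 3*Z**2.


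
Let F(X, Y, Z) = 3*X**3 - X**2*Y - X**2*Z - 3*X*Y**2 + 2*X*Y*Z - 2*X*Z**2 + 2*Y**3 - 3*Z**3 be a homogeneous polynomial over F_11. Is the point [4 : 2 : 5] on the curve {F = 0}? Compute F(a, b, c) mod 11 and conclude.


F(4,2,5) ≡ 4 (mod 11); P is NOT on the curve.

Evaluate F(4, 2, 5) term-by-term (mod 11).
  3*X**3 ↦ 3·64·1·1 = 192
  -X**2*Y ↦ -1·16·2·1 = -32
  -X**2*Z ↦ -1·16·1·5 = -80
  -3*X*Y**2 ↦ -3·4·4·1 = -48
  2*X*Y*Z ↦ 2·4·2·5 = 80
  -2*X*Z**2 ↦ -2·4·1·25 = -200
  2*Y**3 ↦ 2·1·8·1 = 16
  -3*Z**3 ↦ -3·1·1·125 = -375
Sum: F(4, 2, 5) = (192) + (-32) + (-80) + (-48) + (80) + (-200) + (16) + (-375) = -447.
Reducing mod 11: -447 ≡ 4 (mod 11).
Since F(a, b, c) ≡ 4 ≠ 0 (mod 11), P does NOT lie on the curve.


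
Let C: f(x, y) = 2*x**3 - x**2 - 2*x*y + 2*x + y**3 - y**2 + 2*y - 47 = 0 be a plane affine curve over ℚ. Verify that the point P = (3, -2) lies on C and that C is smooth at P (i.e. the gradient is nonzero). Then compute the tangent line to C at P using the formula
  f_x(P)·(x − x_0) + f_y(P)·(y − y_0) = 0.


Tangent line at P: 54*x + 12*y - 138 = 0.

Step 1: f(3, -2) = 0, so P lies on C.
Step 2: partial derivatives
  f_x(x, y) = 6*x**2 - 2*x - 2*y + 2, f_y(x, y) = -2*x + 3*y**2 - 2*y + 2.
  f_x(P) = 54, f_y(P) = 12 (gradient nonzero, so P is smooth).
Step 3: tangent line at P: 54·(x − 3) + 12·(y − -2) = 0.
Expanding: 54*x + 12*y - 138 = 0.


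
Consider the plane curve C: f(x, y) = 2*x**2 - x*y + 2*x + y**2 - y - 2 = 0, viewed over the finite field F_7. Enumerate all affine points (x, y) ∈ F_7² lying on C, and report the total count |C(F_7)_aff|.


Affine F_7-points: {(0, 2), (0, 6), (2, 4), (2, 6), (5, 3), (6, 3), (6, 4)}; count = 7.

For each of the 49 pairs (x, y) ∈ F_7², evaluate f(x, y) mod 7. Record the zeros.
  x = 0: [0↦5, 1↦5, 2↦0, 3↦4, 4↦3, 5↦4, 6↦0]  zeros at y ∈ {2, 6}
  x = 1: [0↦2, 1↦1, 2↦2, 3↦5, 4↦3, 5↦3, 6↦5]  zeros at y ∈ ∅
  x = 2: [0↦3, 1↦1, 2↦1, 3↦3, 4↦0, 5↦6, 6↦0]  zeros at y ∈ {4, 6}
  x = 3: [0↦1, 1↦5, 2↦4, 3↦5, 4↦1, 5↦6, 6↦6]  zeros at y ∈ ∅
  x = 4: [0↦3, 1↦6, 2↦4, 3↦4, 4↦6, 5↦3, 6↦2]  zeros at y ∈ ∅
  x = 5: [0↦2, 1↦4, 2↦1, 3↦0, 4↦1, 5↦4, 6↦2]  zeros at y ∈ {3}
  x = 6: [0↦5, 1↦6, 2↦2, 3↦0, 4↦0, 5↦2, 6↦6]  zeros at y ∈ {3, 4}
Collecting zeros: affine points = {(0, 2), (0, 6), (2, 4), (2, 6), (5, 3), (6, 3), (6, 4)}.
Total count |C(F_7)_aff| = 7.


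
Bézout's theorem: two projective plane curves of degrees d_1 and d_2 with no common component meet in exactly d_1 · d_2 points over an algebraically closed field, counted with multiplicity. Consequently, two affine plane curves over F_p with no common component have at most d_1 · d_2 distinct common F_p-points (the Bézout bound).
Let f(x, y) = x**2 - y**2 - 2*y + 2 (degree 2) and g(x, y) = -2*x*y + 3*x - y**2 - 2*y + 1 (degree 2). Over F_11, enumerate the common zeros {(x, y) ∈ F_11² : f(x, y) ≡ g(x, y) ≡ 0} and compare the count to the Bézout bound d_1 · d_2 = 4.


Common zeros: {(3, 9), (10, 8)}; count = 2; Bézout bound = 4.

deg(f) = 2, deg(g) = 2, so Bézout bound = 4.
Scan x ∈ F_11. For each x, list the y ∈ F_11 with f(x, y) ≡ 0 and those with g(x, y) ≡ 0 (mod 11); the common zeros in that column are the intersection.
  x = 0: f ≡ 0 at y ∈ {4, 5}; g ≡ 0 at y ∈ ∅; common: ∅.
  x = 1: f ≡ 0 at y ∈ {1, 8}; g ≡ 0 at y ∈ ∅; common: ∅.
  x = 2: f ≡ 0 at y ∈ ∅; g ≡ 0 at y ∈ {1, 4}; common: ∅.
  x = 3: f ≡ 0 at y ∈ {0, 9}; g ≡ 0 at y ∈ {5, 9}; common: {9}.
  x = 4: f ≡ 0 at y ∈ ∅; g ≡ 0 at y ∈ {2, 10}; common: ∅.
  x = 5: f ≡ 0 at y ∈ ∅; g ≡ 0 at y ∈ ∅; common: ∅.
  x = 6: f ≡ 0 at y ∈ ∅; g ≡ 0 at y ∈ ∅; common: ∅.
  x = 7: f ≡ 0 at y ∈ ∅; g ≡ 0 at y ∈ {0, 6}; common: ∅.
  x = 8: f ≡ 0 at y ∈ {0, 9}; g ≡ 0 at y ∈ ∅; common: ∅.
  x = 9: f ≡ 0 at y ∈ ∅; g ≡ 0 at y ∈ ∅; common: ∅.
  x = 10: f ≡ 0 at y ∈ {1, 8}; g ≡ 0 at y ∈ {3, 8}; common: {8}.
Collecting: common zeros = {(3, 9), (10, 8)}, so the count is 2.
Comparison with the Bézout bound: 2 ≤ 4 = deg(f)·deg(g), as expected for curves with no common component (the affine F_11-count falls short of the bound because intersections may lie at infinity, over extension fields, or carry multiplicity).


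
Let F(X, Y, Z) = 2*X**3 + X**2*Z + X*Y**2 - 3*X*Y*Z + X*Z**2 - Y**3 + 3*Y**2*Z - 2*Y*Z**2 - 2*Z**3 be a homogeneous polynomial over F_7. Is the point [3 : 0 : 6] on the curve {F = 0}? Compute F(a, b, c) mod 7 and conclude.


F(3,0,6) ≡ 1 (mod 7); P is NOT on the curve.

Evaluate F(3, 0, 6) term-by-term (mod 7).
  2*X**3 ↦ 2·27·1·1 = 54
  X**2*Z ↦ 1·9·1·6 = 54
  X*Y**2 ↦ 1·3·0·1 = 0
  -3*X*Y*Z ↦ -3·3·0·6 = 0
  X*Z**2 ↦ 1·3·1·36 = 108
  -Y**3 ↦ -1·1·0·1 = 0
  3*Y**2*Z ↦ 3·1·0·6 = 0
  -2*Y*Z**2 ↦ -2·1·0·36 = 0
  -2*Z**3 ↦ -2·1·1·216 = -432
Sum: F(3, 0, 6) = (54) + (54) + (0) + (0) + (108) + (0) + (0) + (0) + (-432) = -216.
Reducing mod 7: -216 ≡ 1 (mod 7).
Since F(a, b, c) ≡ 1 ≠ 0 (mod 7), P does NOT lie on the curve.


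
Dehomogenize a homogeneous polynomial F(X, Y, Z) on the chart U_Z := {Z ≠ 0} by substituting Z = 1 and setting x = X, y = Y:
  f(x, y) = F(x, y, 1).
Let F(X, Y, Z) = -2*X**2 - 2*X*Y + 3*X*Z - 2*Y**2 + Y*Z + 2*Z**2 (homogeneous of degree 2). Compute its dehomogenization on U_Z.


f(x, y) = -2*x**2 - 2*x*y + 3*x - 2*y**2 + y + 2

On U_Z we set Z = 1. Each monomial c·X^i·Y^j·Z^k in F becomes c·x^i·y^j·1^k = c·x^i·y^j.
Substituting Z = 1: F(X, Y, 1) = -2*x**2 - 2*x*y + 3*x - 2*y**2 + y + 2.
Note: deg(f) ≤ deg(F) = 2; strict inequality happens when F is divisible by Z (lost terms).


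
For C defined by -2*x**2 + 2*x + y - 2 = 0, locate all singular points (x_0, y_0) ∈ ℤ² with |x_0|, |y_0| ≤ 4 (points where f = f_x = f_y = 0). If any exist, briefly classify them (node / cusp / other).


No singular points in the scanned grid; C is smooth there.

Compute partial derivatives:
  f_x = 2 - 4*x.
  f_y = 1.
f_y = 1 is a nonzero constant, so f_y never vanishes: no point (x, y) can satisfy f = f_x = f_y = 0. In particular no (x, y) ∈ {−4, ..., 4}² is singular; the curve is smooth.


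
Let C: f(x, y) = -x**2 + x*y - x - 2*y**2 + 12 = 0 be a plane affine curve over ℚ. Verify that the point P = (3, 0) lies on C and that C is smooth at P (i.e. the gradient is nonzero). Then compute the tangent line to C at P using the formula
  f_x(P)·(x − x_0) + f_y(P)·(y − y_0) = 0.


Tangent line at P: -7*x + 3*y + 21 = 0.

Step 1: f(3, 0) = 0, so P lies on C.
Step 2: partial derivatives
  f_x(x, y) = -2*x + y - 1, f_y(x, y) = x - 4*y.
  f_x(P) = -7, f_y(P) = 3 (gradient nonzero, so P is smooth).
Step 3: tangent line at P: -7·(x − 3) + 3·(y − 0) = 0.
Expanding: -7*x + 3*y + 21 = 0.


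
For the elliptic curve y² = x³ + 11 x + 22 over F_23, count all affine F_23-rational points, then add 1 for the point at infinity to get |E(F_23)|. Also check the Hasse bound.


Affine points = {(2, 11), (2, 12), (3, 6), (3, 17), (5, 8), (5, 15), (8, 1), (8, 22), (11, 5), (11, 18), (13, 4), (13, 19), (16, 4), (16, 19), (17, 4), (17, 19), (18, 7), (18, 16), (19, 11), (19, 12), (20, 10), (20, 13)}; affine count = 22; |E(F_23)| = 23.

Discriminant check: Δ ∝ 4a³ + 27b² = 4·11³ + 27·22² = 4·1331 + 27·484 ≡ 15 (mod 23). Nonzero ⇒ E is nonsingular.
For each x ∈ F_23, compute rhs = x³ + 11·x + 22 mod 23, then count y ∈ F_23 with y² ≡ rhs.
  x = 0: rhs = 22, matching y values: none (0 points).
  x = 1: rhs = 11, matching y values: none (0 points).
  x = 2: rhs = 6, matching y values: 11, 12 (2 points).
  x = 3: rhs = 13, matching y values: 6, 17 (2 points).
  x = 4: rhs = 15, matching y values: none (0 points).
  x = 5: rhs = 18, matching y values: 8, 15 (2 points).
  x = 6: rhs = 5, matching y values: none (0 points).
  x = 7: rhs = 5, matching y values: none (0 points).
  x = 8: rhs = 1, matching y values: 1, 22 (2 points).
  x = 9: rhs = 22, matching y values: none (0 points).
  x = 10: rhs = 5, matching y values: none (0 points).
  x = 11: rhs = 2, matching y values: 5, 18 (2 points).
  x = 12: rhs = 19, matching y values: none (0 points).
  x = 13: rhs = 16, matching y values: 4, 19 (2 points).
  x = 14: rhs = 22, matching y values: none (0 points).
  x = 15: rhs = 20, matching y values: none (0 points).
  x = 16: rhs = 16, matching y values: 4, 19 (2 points).
  x = 17: rhs = 16, matching y values: 4, 19 (2 points).
  x = 18: rhs = 3, matching y values: 7, 16 (2 points).
  x = 19: rhs = 6, matching y values: 11, 12 (2 points).
  x = 20: rhs = 8, matching y values: 10, 13 (2 points).
  x = 21: rhs = 15, matching y values: none (0 points).
  x = 22: rhs = 10, matching y values: none (0 points).
Total affine count: 22.
Full point count |E(F_23)| = 22 + 1 = 23.
Hasse bound: |23 − (23+1)| = |-1| = 1 ≤ 2√23 ≈ 9.5917 ✓.


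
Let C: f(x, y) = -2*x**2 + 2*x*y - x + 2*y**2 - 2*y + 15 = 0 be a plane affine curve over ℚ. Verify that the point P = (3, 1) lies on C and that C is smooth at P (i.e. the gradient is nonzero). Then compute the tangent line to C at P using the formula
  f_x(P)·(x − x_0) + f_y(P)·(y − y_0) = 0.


Tangent line at P: -11*x + 8*y + 25 = 0.

Step 1: f(3, 1) = 0, so P lies on C.
Step 2: partial derivatives
  f_x(x, y) = -4*x + 2*y - 1, f_y(x, y) = 2*x + 4*y - 2.
  f_x(P) = -11, f_y(P) = 8 (gradient nonzero, so P is smooth).
Step 3: tangent line at P: -11·(x − 3) + 8·(y − 1) = 0.
Expanding: -11*x + 8*y + 25 = 0.


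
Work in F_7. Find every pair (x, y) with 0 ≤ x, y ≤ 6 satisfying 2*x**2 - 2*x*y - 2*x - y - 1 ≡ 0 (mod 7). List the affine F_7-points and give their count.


Affine F_7-points: {(0, 6), (1, 2), (2, 2), (4, 1), (5, 1), (6, 4)}; count = 6.

For each of the 49 pairs (x, y) ∈ F_7², evaluate f(x, y) mod 7. Record the zeros.
  x = 0: [0↦6, 1↦5, 2↦4, 3↦3, 4↦2, 5↦1, 6↦0]  zeros at y ∈ {6}
  x = 1: [0↦6, 1↦3, 2↦0, 3↦4, 4↦1, 5↦5, 6↦2]  zeros at y ∈ {2}
  x = 2: [0↦3, 1↦5, 2↦0, 3↦2, 4↦4, 5↦6, 6↦1]  zeros at y ∈ {2}
  x = 3: [0↦4, 1↦4, 2↦4, 3↦4, 4↦4, 5↦4, 6↦4]  zeros at y ∈ ∅
  x = 4: [0↦2, 1↦0, 2↦5, 3↦3, 4↦1, 5↦6, 6↦4]  zeros at y ∈ {1}
  x = 5: [0↦4, 1↦0, 2↦3, 3↦6, 4↦2, 5↦5, 6↦1]  zeros at y ∈ {1}
  x = 6: [0↦3, 1↦4, 2↦5, 3↦6, 4↦0, 5↦1, 6↦2]  zeros at y ∈ {4}
Collecting zeros: affine points = {(0, 6), (1, 2), (2, 2), (4, 1), (5, 1), (6, 4)}.
Total count |C(F_7)_aff| = 6.


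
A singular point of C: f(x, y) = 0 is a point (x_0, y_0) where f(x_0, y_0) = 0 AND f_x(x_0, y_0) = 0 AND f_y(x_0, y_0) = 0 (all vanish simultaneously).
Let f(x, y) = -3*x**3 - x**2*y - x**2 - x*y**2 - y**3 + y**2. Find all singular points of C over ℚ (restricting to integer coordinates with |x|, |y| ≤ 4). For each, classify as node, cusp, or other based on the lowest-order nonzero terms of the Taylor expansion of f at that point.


Singular points: {(0, 0)}; classification: node.

Compute partial derivatives:
  f_x = -9*x**2 - 2*x*y - 2*x - y**2.
  f_y = -x**2 - 2*x*y - 3*y**2 + 2*y.
Scan x_0 ∈ {−4, ..., 4}. For each x_0, f_y(x_0, y) is a polynomial in y; find its integer roots y ∈ {−4, ..., 4}, then test f_x and f at those candidates.
  x = -4: f_y(-4, y) = -3*y**2 + 10*y - 16; no integer root y with |y| ≤ 4.
  x = -3: f_y(-3, y) = -3*y**2 + 8*y - 9; no integer root y with |y| ≤ 4.
  x = -2: f_y(-2, y) = -3*y**2 + 6*y - 4; no integer root y with |y| ≤ 4.
  x = -1: f_y(-1, y) = -3*y**2 + 4*y - 1; vanishes at y ∈ {1}. (-1, 1): f_x = -6 ≠ 0.
  x = 0: f_y(0, y) = -3*y**2 + 2*y; vanishes at y ∈ {0}. (0, 0): f_x = 0, f = 0 — SINGULAR.
  x = 1: f_y(1, y) = -3*y**2 - 1; no integer root y with |y| ≤ 4.
  x = 2: f_y(2, y) = -3*y**2 - 2*y - 4; no integer root y with |y| ≤ 4.
  x = 3: f_y(3, y) = -3*y**2 - 4*y - 9; no integer root y with |y| ≤ 4.
  x = 4: f_y(4, y) = -3*y**2 - 6*y - 16; no integer root y with |y| ≤ 4.
Only singular point on the grid: (0, 0).
Classify: substitute x = 0 + u, y = 0 + v and expand: f = -3*u**3 - u**2*v - u**2 - u*v**2 - v**3 + v**2.
No constant or linear terms (consistent with a singular point). Quadratic part: -u**2 + v**2. Cubic part: -3*u**3 - u**2*v - u*v**2 - v**3.
The quadratic part v**2 - u**2 = (v − u)(v + u) splits into two distinct linear factors, so there are two distinct tangent lines y − 0 = ±(x − 0) — this is a node (ordinary double point).
Classification: node.


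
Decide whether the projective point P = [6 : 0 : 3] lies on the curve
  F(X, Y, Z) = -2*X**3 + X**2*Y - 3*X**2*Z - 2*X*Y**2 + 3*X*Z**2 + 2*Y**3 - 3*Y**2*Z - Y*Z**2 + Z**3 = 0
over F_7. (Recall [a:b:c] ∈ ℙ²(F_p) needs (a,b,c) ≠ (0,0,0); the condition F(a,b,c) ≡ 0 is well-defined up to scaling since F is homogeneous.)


F(6,0,3) ≡ 0 (mod 7); P is on the curve.

Evaluate F(6, 0, 3) term-by-term (mod 7).
  -2*X**3 ↦ -2·216·1·1 = -432
  X**2*Y ↦ 1·36·0·1 = 0
  -3*X**2*Z ↦ -3·36·1·3 = -324
  -2*X*Y**2 ↦ -2·6·0·1 = 0
  3*X*Z**2 ↦ 3·6·1·9 = 162
  2*Y**3 ↦ 2·1·0·1 = 0
  -3*Y**2*Z ↦ -3·1·0·3 = 0
  -Y*Z**2 ↦ -1·1·0·9 = 0
  Z**3 ↦ 1·1·1·27 = 27
Sum: F(6, 0, 3) = (-432) + (0) + (-324) + (0) + (162) + (0) + (0) + (0) + (27) = -567.
Reducing mod 7: -567 ≡ 0 (mod 7).
Since F(a, b, c) ≡ 0 (mod 7), P lies on the curve.


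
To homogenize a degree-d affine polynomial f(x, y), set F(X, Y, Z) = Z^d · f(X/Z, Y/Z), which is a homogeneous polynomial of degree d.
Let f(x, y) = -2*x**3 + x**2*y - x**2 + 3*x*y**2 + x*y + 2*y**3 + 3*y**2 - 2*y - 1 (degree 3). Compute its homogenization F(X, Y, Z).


F(X, Y, Z) = -2*X**3 + X**2*Y - X**2*Z + 3*X*Y**2 + X*Y*Z + 2*Y**3 + 3*Y**2*Z - 2*Y*Z**2 - Z**3

deg(f) = 3.
Substitute x = X/Z, y = Y/Z into f, then multiply by Z^3.
  monomial -2·x^3·y^0 ↦ -2·X^3·Y^0·Z^0.
  monomial 1·x^2·y^1 ↦ 1·X^2·Y^1·Z^0.
  monomial -1·x^2·y^0 ↦ -1·X^2·Y^0·Z^1.
  monomial 3·x^1·y^2 ↦ 3·X^1·Y^2·Z^0.
  monomial 1·x^1·y^1 ↦ 1·X^1·Y^1·Z^1.
  monomial 2·x^0·y^3 ↦ 2·X^0·Y^3·Z^0.
  monomial 3·x^0·y^2 ↦ 3·X^0·Y^2·Z^1.
  monomial -2·x^0·y^1 ↦ -2·X^0·Y^1·Z^2.
  monomial -1·x^0·y^0 ↦ -1·X^0·Y^0·Z^3.
Collecting: F(X, Y, Z) = -2*X**3 + X**2*Y - X**2*Z + 3*X*Y**2 + X*Y*Z + 2*Y**3 + 3*Y**2*Z - 2*Y*Z**2 - Z**3.


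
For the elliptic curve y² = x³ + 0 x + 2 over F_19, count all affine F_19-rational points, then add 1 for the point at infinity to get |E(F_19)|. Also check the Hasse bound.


Affine points = {(4, 3), (4, 16), (6, 3), (6, 16), (8, 1), (8, 18), (9, 3), (9, 16), (12, 1), (12, 18), (18, 1), (18, 18)}; affine count = 12; |E(F_19)| = 13.

Discriminant check: Δ ∝ 4a³ + 27b² = 4·0³ + 27·2² = 4·0 + 27·4 ≡ 13 (mod 19). Nonzero ⇒ E is nonsingular.
For each x ∈ F_19, compute rhs = x³ + 0·x + 2 mod 19, then count y ∈ F_19 with y² ≡ rhs.
  x = 0: rhs = 2, matching y values: none (0 points).
  x = 1: rhs = 3, matching y values: none (0 points).
  x = 2: rhs = 10, matching y values: none (0 points).
  x = 3: rhs = 10, matching y values: none (0 points).
  x = 4: rhs = 9, matching y values: 3, 16 (2 points).
  x = 5: rhs = 13, matching y values: none (0 points).
  x = 6: rhs = 9, matching y values: 3, 16 (2 points).
  x = 7: rhs = 3, matching y values: none (0 points).
  x = 8: rhs = 1, matching y values: 1, 18 (2 points).
  x = 9: rhs = 9, matching y values: 3, 16 (2 points).
  x = 10: rhs = 14, matching y values: none (0 points).
  x = 11: rhs = 3, matching y values: none (0 points).
  x = 12: rhs = 1, matching y values: 1, 18 (2 points).
  x = 13: rhs = 14, matching y values: none (0 points).
  x = 14: rhs = 10, matching y values: none (0 points).
  x = 15: rhs = 14, matching y values: none (0 points).
  x = 16: rhs = 13, matching y values: none (0 points).
  x = 17: rhs = 13, matching y values: none (0 points).
  x = 18: rhs = 1, matching y values: 1, 18 (2 points).
Total affine count: 12.
Full point count |E(F_19)| = 12 + 1 = 13.
Hasse bound: |13 − (19+1)| = |-7| = 7 ≤ 2√19 ≈ 8.7178 ✓.


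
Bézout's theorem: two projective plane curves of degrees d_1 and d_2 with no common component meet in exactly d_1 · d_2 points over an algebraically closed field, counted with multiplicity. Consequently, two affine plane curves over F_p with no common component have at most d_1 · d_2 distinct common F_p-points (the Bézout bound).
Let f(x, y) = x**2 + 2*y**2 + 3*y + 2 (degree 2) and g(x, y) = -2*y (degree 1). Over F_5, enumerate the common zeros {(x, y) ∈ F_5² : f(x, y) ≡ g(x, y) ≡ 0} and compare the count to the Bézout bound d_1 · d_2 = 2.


Common zeros: ∅; count = 0; Bézout bound = 2.

deg(f) = 2, deg(g) = 1, so Bézout bound = 2.
Scan x ∈ F_5. For each x, list the y ∈ F_5 with f(x, y) ≡ 0 and those with g(x, y) ≡ 0 (mod 5); the common zeros in that column are the intersection.
  x = 0: f ≡ 0 at y ∈ ∅; g ≡ 0 at y ∈ {0}; common: ∅.
  x = 1: f ≡ 0 at y ∈ {3}; g ≡ 0 at y ∈ {0}; common: ∅.
  x = 2: f ≡ 0 at y ∈ {2, 4}; g ≡ 0 at y ∈ {0}; common: ∅.
  x = 3: f ≡ 0 at y ∈ {2, 4}; g ≡ 0 at y ∈ {0}; common: ∅.
  x = 4: f ≡ 0 at y ∈ {3}; g ≡ 0 at y ∈ {0}; common: ∅.
Collecting: common zeros = ∅, so the count is 0.
Comparison with the Bézout bound: 0 ≤ 2 = deg(f)·deg(g), as expected for curves with no common component (the affine F_5-count falls short of the bound because intersections may lie at infinity, over extension fields, or carry multiplicity).


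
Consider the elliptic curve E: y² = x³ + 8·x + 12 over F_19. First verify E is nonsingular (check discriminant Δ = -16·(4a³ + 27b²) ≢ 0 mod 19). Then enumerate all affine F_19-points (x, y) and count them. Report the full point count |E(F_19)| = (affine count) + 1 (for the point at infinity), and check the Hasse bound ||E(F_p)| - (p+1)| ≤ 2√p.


Affine points = {(2, 6), (2, 13), (3, 5), (3, 14), (5, 5), (5, 14), (10, 3), (10, 16), (11, 5), (11, 14), (15, 7), (15, 12), (17, 8), (17, 11)}; affine count = 14; |E(F_19)| = 15.

Discriminant check: Δ ∝ 4a³ + 27b² = 4·8³ + 27·12² = 4·512 + 27·144 ≡ 8 (mod 19). Nonzero ⇒ E is nonsingular.
For each x ∈ F_19, compute rhs = x³ + 8·x + 12 mod 19, then count y ∈ F_19 with y² ≡ rhs.
  x = 0: rhs = 12, matching y values: none (0 points).
  x = 1: rhs = 2, matching y values: none (0 points).
  x = 2: rhs = 17, matching y values: 6, 13 (2 points).
  x = 3: rhs = 6, matching y values: 5, 14 (2 points).
  x = 4: rhs = 13, matching y values: none (0 points).
  x = 5: rhs = 6, matching y values: 5, 14 (2 points).
  x = 6: rhs = 10, matching y values: none (0 points).
  x = 7: rhs = 12, matching y values: none (0 points).
  x = 8: rhs = 18, matching y values: none (0 points).
  x = 9: rhs = 15, matching y values: none (0 points).
  x = 10: rhs = 9, matching y values: 3, 16 (2 points).
  x = 11: rhs = 6, matching y values: 5, 14 (2 points).
  x = 12: rhs = 12, matching y values: none (0 points).
  x = 13: rhs = 14, matching y values: none (0 points).
  x = 14: rhs = 18, matching y values: none (0 points).
  x = 15: rhs = 11, matching y values: 7, 12 (2 points).
  x = 16: rhs = 18, matching y values: none (0 points).
  x = 17: rhs = 7, matching y values: 8, 11 (2 points).
  x = 18: rhs = 3, matching y values: none (0 points).
Total affine count: 14.
Full point count |E(F_19)| = 14 + 1 = 15.
Hasse bound: |15 − (19+1)| = |-5| = 5 ≤ 2√19 ≈ 8.7178 ✓.


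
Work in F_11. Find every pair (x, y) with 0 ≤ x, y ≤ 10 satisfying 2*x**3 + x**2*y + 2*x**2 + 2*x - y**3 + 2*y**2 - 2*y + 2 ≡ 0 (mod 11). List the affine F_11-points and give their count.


Affine F_11-points: {(0, 6), (0, 9), (2, 1), (3, 1), (3, 6), (4, 2), (4, 5), (4, 6), (5, 5), (7, 8), (8, 4), (8, 10), (10, 0), (10, 1)}; count = 14.

For each of the 121 pairs (x, y) ∈ F_11², evaluate f(x, y) mod 11. Record the zeros.
  x = 0: [0↦2, 1↦1, 2↦9, 3↦9, 4↦6, 5↦5, 6↦0, 7↦7, 8↦9, 9↦0, 10↦7]  zeros at y ∈ {6, 9}
  x = 1: [0↦8, 1↦8, 2↦6, 3↦7, 4↦5, 5↦5, 6↦1, 7↦9, 8↦1, 9↦4, 10↦1]  zeros at y ∈ ∅
  x = 2: [0↦8, 1↦0, 2↦1, 3↦5, 4↦6, 5↦9, 6↦8, 7↦8, 8↦3, 9↦9, 10↦9]  zeros at y ∈ {1}
  x = 3: [0↦3, 1↦0, 2↦6, 3↦4, 4↦10, 5↦7, 6↦0, 7↦5, 8↦5, 9↦5, 10↦10]  zeros at y ∈ {1, 6}
  x = 4: [0↦5, 1↦9, 2↦0, 3↦5, 4↦7, 5↦0, 6↦0, 7↦1, 8↦8, 9↦4, 10↦5]  zeros at y ∈ {2, 5, 6}
  x = 5: [0↦4, 1↦6, 2↦6, 3↦9, 4↦9, 5↦0, 6↦9, 7↦8, 8↦2, 9↦7, 10↦6]  zeros at y ∈ {5}
  x = 6: [0↦1, 1↦3, 2↦3, 3↦6, 4↦6, 5↦8, 6↦6, 7↦5, 8↦10, 9↦4, 10↦3]  zeros at y ∈ ∅
  x = 7: [0↦8, 1↦1, 2↦3, 3↦8, 4↦10, 5↦3, 6↦3, 7↦4, 8↦0, 9↦7, 10↦8]  zeros at y ∈ {8}
  x = 8: [0↦4, 1↦1, 2↦7, 3↦5, 4↦0, 5↦8, 6↦1, 7↦6, 8↦6, 9↦6, 10↦0]  zeros at y ∈ {4, 10}
  x = 9: [0↦1, 1↦4, 2↦5, 3↦9, 4↦10, 5↦2, 6↦1, 7↦1, 8↦7, 9↦2, 10↦2]  zeros at y ∈ ∅
  x = 10: [0↦0, 1↦0, 2↦9, 3↦10, 4↦8, 5↦8, 6↦4, 7↦1, 8↦4, 9↦7, 10↦4]  zeros at y ∈ {0, 1}
Collecting zeros: affine points = {(0, 6), (0, 9), (2, 1), (3, 1), (3, 6), (4, 2), (4, 5), (4, 6), (5, 5), (7, 8), (8, 4), (8, 10), (10, 0), (10, 1)}.
Total count |C(F_11)_aff| = 14.
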